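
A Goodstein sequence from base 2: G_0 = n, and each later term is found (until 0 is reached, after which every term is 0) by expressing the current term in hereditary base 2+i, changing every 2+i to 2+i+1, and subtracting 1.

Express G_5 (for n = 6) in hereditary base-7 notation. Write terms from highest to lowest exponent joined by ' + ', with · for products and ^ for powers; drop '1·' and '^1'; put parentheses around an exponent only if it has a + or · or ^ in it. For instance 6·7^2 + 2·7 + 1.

5·7^5 + 5·7^4 + 5·7^3 + 5·7^2 + 5·7 + 4

[0] 6 ≡ 2^2 + 2 (base 2). Lift 3: 30. −1: 29.
[1] 29 ≡ 3^3 + 2 (base 3). Lift 4: 258. −1: 257.
[2] 257 ≡ 4^4 + 1 (base 4). Lift 5: 3126. −1: 3125.
[3] 3125 ≡ 5^5 (base 5). Lift 6: 46656. −1: 46655.
[4] 46655 ≡ 5·6^5 + 5·6^4 + 5·6^3 + 5·6^2 + 5·6 + 5 (base 6). Lift 7: 98040. −1: 98039.
[5] 98039 ≡ 5·7^5 + 5·7^4 + 5·7^3 + 5·7^2 + 5·7 + 4 (base 7). Lift 8: 187244. −1: 187243.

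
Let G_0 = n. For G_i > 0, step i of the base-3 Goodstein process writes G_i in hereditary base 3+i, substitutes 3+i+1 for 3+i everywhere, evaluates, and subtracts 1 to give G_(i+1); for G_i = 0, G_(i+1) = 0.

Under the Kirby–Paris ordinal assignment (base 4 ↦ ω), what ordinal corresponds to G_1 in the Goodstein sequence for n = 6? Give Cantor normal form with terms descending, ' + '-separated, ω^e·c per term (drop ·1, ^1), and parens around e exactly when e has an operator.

ω + 3

[0] 6 ≡ 2·3 (base 3). Lift 4: 8. −1: 7.
[1] 7 ≡ 4 + 3 (base 4). Lift 5: 8. −1: 7.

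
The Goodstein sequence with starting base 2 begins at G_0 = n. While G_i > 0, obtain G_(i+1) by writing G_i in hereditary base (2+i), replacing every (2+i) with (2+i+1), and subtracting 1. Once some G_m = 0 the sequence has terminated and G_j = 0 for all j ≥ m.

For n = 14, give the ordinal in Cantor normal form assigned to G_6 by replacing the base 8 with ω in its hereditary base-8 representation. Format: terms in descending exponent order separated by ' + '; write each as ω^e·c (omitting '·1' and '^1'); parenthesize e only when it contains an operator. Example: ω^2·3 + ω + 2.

ω^(ω + 1) + ω^5·5 + ω^4·5 + ω^3·5 + ω^2·5 + ω·5 + 3

step 0: 14 = 2^(2 + 1) + 2^2 + 2; sub 3 for 2: 3^(3 + 1) + 3^3 + 3; = 111; G_1 = 111−1 = 110
step 1: 110 = 3^(3 + 1) + 3^3 + 2; sub 4 for 3: 4^(4 + 1) + 4^4 + 2; = 1282; G_2 = 1282−1 = 1281
step 2: 1281 = 4^(4 + 1) + 4^4 + 1; sub 5 for 4: 5^(5 + 1) + 5^5 + 1; = 18751; G_3 = 18751−1 = 18750
step 3: 18750 = 5^(5 + 1) + 5^5; sub 6 for 5: 6^(6 + 1) + 6^6; = 326592; G_4 = 326592−1 = 326591
step 4: 326591 = 6^(6 + 1) + 5·6^5 + 5·6^4 + 5·6^3 + 5·6^2 + 5·6 + 5; sub 7 for 6: 7^(7 + 1) + 5·7^5 + 5·7^4 + 5·7^3 + 5·7^2 + 5·7 + 5; = 5862841; G_5 = 5862841−1 = 5862840
step 5: 5862840 = 7^(7 + 1) + 5·7^5 + 5·7^4 + 5·7^3 + 5·7^2 + 5·7 + 4; sub 8 for 7: 8^(8 + 1) + 5·8^5 + 5·8^4 + 5·8^3 + 5·8^2 + 5·8 + 4; = 134404972; G_6 = 134404972−1 = 134404971
step 6: 134404971 = 8^(8 + 1) + 5·8^5 + 5·8^4 + 5·8^3 + 5·8^2 + 5·8 + 3; sub 9 for 8: 9^(9 + 1) + 5·9^5 + 5·9^4 + 5·9^3 + 5·9^2 + 5·9 + 3; = 3487116549; G_7 = 3487116549−1 = 3487116548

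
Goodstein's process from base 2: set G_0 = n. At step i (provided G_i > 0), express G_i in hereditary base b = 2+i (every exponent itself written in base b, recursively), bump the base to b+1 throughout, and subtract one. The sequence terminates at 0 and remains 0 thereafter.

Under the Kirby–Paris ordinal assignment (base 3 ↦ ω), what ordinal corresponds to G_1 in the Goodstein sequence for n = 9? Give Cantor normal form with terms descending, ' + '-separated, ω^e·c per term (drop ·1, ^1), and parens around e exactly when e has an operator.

i=0: 9 = 2^(2 + 1) + 1 (b=2); 2→3: 3^(3 + 1) + 1 = 82; 82−1 = 81
i=1: 81 = 3^(3 + 1) (b=3); 3→4: 4^(4 + 1) = 1024; 1024−1 = 1023

ω^(ω + 1)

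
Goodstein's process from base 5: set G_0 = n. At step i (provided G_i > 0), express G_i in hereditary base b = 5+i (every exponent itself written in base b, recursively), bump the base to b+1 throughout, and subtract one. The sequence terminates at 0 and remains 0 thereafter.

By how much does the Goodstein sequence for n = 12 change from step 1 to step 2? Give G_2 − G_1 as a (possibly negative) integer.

(0) 12|_5 = 2·5 + 2 ↦ 2·6 + 2|_6 = 14 ⇒ 13
(1) 13|_6 = 2·6 + 1 ↦ 2·7 + 1|_7 = 15 ⇒ 14

1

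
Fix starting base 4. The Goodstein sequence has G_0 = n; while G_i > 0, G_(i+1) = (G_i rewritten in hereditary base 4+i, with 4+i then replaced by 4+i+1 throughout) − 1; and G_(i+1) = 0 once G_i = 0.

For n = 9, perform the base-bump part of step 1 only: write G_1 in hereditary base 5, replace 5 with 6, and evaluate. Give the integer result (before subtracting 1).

base 4: 9 = 2·4 + 1; at 5: 2·5 + 1 = 11; next = 10
base 5: 10 = 2·5; at 6: 2·6 = 12; next = 11

12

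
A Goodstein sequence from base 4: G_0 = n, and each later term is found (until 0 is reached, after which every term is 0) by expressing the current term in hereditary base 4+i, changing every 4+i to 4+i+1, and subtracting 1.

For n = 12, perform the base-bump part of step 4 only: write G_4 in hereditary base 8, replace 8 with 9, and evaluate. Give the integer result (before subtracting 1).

i=0: 12 = 3·4 (b=4); 4→5: 3·5 = 15; 15−1 = 14
i=1: 14 = 2·5 + 4 (b=5); 5→6: 2·6 + 4 = 16; 16−1 = 15
i=2: 15 = 2·6 + 3 (b=6); 6→7: 2·7 + 3 = 17; 17−1 = 16
i=3: 16 = 2·7 + 2 (b=7); 7→8: 2·8 + 2 = 18; 18−1 = 17
i=4: 17 = 2·8 + 1 (b=8); 8→9: 2·9 + 1 = 19; 19−1 = 18

19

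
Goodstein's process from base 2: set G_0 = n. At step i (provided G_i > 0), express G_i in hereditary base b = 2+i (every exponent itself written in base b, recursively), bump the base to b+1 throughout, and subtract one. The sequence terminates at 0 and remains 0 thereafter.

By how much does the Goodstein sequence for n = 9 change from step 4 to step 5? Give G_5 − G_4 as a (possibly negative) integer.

2331083

base 2: 9 = 2^(2 + 1) + 1; at 3: 3^(3 + 1) + 1 = 82; next = 81
base 3: 81 = 3^(3 + 1); at 4: 4^(4 + 1) = 1024; next = 1023
base 4: 1023 = 3·4^4 + 3·4^3 + 3·4^2 + 3·4 + 3; at 5: 3·5^5 + 3·5^3 + 3·5^2 + 3·5 + 3 = 9843; next = 9842
base 5: 9842 = 3·5^5 + 3·5^3 + 3·5^2 + 3·5 + 2; at 6: 3·6^6 + 3·6^3 + 3·6^2 + 3·6 + 2 = 140744; next = 140743
base 6: 140743 = 3·6^6 + 3·6^3 + 3·6^2 + 3·6 + 1; at 7: 3·7^7 + 3·7^3 + 3·7^2 + 3·7 + 1 = 2471827; next = 2471826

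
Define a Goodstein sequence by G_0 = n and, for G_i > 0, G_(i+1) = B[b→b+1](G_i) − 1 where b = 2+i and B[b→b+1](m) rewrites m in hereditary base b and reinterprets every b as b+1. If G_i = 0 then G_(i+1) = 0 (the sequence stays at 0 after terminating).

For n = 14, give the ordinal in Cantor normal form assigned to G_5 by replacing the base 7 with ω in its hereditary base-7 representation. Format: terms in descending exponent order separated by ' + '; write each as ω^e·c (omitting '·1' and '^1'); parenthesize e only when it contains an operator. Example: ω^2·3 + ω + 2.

base 2: 14 = 2^(2 + 1) + 2^2 + 2; at 3: 3^(3 + 1) + 3^3 + 3 = 111; next = 110
base 3: 110 = 3^(3 + 1) + 3^3 + 2; at 4: 4^(4 + 1) + 4^4 + 2 = 1282; next = 1281
base 4: 1281 = 4^(4 + 1) + 4^4 + 1; at 5: 5^(5 + 1) + 5^5 + 1 = 18751; next = 18750
base 5: 18750 = 5^(5 + 1) + 5^5; at 6: 6^(6 + 1) + 6^6 = 326592; next = 326591
base 6: 326591 = 6^(6 + 1) + 5·6^5 + 5·6^4 + 5·6^3 + 5·6^2 + 5·6 + 5; at 7: 7^(7 + 1) + 5·7^5 + 5·7^4 + 5·7^3 + 5·7^2 + 5·7 + 5 = 5862841; next = 5862840

ω^(ω + 1) + ω^5·5 + ω^4·5 + ω^3·5 + ω^2·5 + ω·5 + 4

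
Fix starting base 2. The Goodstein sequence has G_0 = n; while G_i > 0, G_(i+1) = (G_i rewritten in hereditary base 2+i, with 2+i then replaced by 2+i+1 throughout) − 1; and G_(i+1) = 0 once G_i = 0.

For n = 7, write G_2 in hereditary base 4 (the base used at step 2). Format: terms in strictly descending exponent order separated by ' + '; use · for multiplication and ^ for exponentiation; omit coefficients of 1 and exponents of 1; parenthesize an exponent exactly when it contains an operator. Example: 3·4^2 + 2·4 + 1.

i=0: 7 = 2^2 + 2 + 1 (b=2); 2→3: 3^3 + 3 + 1 = 31; 31−1 = 30
i=1: 30 = 3^3 + 3 (b=3); 3→4: 4^4 + 4 = 260; 260−1 = 259
i=2: 259 = 4^4 + 3 (b=4); 4→5: 5^5 + 3 = 3128; 3128−1 = 3127

4^4 + 3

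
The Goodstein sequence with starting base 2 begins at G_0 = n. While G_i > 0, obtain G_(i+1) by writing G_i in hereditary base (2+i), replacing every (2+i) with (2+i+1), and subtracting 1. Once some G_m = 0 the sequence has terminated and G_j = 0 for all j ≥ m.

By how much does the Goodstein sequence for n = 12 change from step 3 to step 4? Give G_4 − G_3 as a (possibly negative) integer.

12 —HB2→ 2^(2 + 1) + 2^2 —bump→ 3^(3 + 1) + 3^3 = 108 —(−1)→ 107
107 —HB3→ 3^(3 + 1) + 2·3^2 + 2·3 + 2 —bump→ 4^(4 + 1) + 2·4^2 + 2·4 + 2 = 1066 —(−1)→ 1065
1065 —HB4→ 4^(4 + 1) + 2·4^2 + 2·4 + 1 —bump→ 5^(5 + 1) + 2·5^2 + 2·5 + 1 = 15686 —(−1)→ 15685
15685 —HB5→ 5^(5 + 1) + 2·5^2 + 2·5 —bump→ 6^(6 + 1) + 2·6^2 + 2·6 = 280020 —(−1)→ 280019

264334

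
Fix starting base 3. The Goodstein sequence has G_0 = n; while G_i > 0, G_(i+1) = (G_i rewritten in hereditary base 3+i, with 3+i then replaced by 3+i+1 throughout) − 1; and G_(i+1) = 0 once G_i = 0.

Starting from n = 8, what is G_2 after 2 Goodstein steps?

step 0: 8 = 2·3 + 2; sub 4 for 3: 2·4 + 2; = 10; G_1 = 10−1 = 9
step 1: 9 = 2·4 + 1; sub 5 for 4: 2·5 + 1; = 11; G_2 = 11−1 = 10
step 2: 10 = 2·5; sub 6 for 5: 2·6; = 12; G_3 = 12−1 = 11

10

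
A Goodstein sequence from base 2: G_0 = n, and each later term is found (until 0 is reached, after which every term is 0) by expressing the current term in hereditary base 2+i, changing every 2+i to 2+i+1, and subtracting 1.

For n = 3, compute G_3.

2

G_0=3  [base 2] 2 + 1  →[2↦3]→  3 + 1 = 4  −1 ⇒ G_1=3
G_1=3  [base 3] 3  →[3↦4]→  4 = 4  −1 ⇒ G_2=3
G_2=3  [base 4] 3  →[4↦5]→  3 = 3  −1 ⇒ G_3=2
G_3=2  [base 5] 2  →[5↦6]→  2 = 2  −1 ⇒ G_4=1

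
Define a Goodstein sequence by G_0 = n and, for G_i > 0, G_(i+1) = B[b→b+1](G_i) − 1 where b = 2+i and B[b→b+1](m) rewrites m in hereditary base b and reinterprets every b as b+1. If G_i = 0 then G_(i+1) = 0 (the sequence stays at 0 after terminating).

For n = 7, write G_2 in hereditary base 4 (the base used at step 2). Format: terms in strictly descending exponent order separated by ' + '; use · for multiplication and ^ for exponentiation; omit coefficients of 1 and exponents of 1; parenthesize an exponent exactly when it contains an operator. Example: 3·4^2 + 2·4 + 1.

4^4 + 3

step 0: 7 = 2^2 + 2 + 1; sub 3 for 2: 3^3 + 3 + 1; = 31; G_1 = 31−1 = 30
step 1: 30 = 3^3 + 3; sub 4 for 3: 4^4 + 4; = 260; G_2 = 260−1 = 259
step 2: 259 = 4^4 + 3; sub 5 for 4: 5^5 + 3; = 3128; G_3 = 3128−1 = 3127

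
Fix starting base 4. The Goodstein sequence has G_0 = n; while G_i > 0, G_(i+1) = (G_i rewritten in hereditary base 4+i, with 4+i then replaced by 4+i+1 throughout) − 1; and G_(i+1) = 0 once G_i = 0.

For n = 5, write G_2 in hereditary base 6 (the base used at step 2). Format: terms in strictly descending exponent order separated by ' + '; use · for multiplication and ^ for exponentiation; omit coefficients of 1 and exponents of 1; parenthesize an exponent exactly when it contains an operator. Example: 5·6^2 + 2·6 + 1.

5 —HB4→ 4 + 1 —bump→ 5 + 1 = 6 —(−1)→ 5
5 —HB5→ 5 —bump→ 6 = 6 —(−1)→ 5
5 —HB6→ 5 —bump→ 5 = 5 —(−1)→ 4

5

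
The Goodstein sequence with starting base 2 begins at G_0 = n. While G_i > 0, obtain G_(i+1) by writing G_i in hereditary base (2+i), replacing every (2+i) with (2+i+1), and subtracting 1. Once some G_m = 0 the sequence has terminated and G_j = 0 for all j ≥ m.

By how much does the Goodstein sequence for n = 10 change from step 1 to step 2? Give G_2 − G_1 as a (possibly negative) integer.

942

G_0 = 10. HB_2(10) = 2^(2 + 1) + 2. Bump = 84. G_1 = 83.
G_1 = 83. HB_3(83) = 3^(3 + 1) + 2. Bump = 1026. G_2 = 1025.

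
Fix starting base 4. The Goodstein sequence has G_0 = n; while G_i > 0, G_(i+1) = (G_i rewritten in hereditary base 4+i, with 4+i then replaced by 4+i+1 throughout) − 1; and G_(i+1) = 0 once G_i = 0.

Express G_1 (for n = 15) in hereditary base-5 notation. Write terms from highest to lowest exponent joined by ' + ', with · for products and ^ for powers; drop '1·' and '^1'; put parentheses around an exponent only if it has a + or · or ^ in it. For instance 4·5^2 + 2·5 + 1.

3·5 + 2

G_0=15  [base 4] 3·4 + 3  →[4↦5]→  3·5 + 3 = 18  −1 ⇒ G_1=17
G_1=17  [base 5] 3·5 + 2  →[5↦6]→  3·6 + 2 = 20  −1 ⇒ G_2=19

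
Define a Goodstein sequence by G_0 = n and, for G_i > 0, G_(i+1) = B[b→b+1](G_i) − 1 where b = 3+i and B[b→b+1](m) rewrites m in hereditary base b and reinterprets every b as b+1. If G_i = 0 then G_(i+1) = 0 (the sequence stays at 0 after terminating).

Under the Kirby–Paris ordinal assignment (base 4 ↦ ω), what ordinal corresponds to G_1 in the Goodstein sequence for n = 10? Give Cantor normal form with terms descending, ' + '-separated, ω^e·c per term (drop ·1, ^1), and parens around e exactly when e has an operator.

G_0=10  [base 3] 3^2 + 1  →[3↦4]→  4^2 + 1 = 17  −1 ⇒ G_1=16
G_1=16  [base 4] 4^2  →[4↦5]→  5^2 = 25  −1 ⇒ G_2=24

ω^2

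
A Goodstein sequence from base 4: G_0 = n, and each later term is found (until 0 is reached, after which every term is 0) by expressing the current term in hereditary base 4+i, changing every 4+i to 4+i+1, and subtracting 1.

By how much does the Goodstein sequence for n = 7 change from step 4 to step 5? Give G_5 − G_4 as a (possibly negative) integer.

i=0: 7 = 4 + 3 (b=4); 4→5: 5 + 3 = 8; 8−1 = 7
i=1: 7 = 5 + 2 (b=5); 5→6: 6 + 2 = 8; 8−1 = 7
i=2: 7 = 6 + 1 (b=6); 6→7: 7 + 1 = 8; 8−1 = 7
i=3: 7 = 7 (b=7); 7→8: 8 = 8; 8−1 = 7
i=4: 7 = 7 (b=8); 8→9: 7 = 7; 7−1 = 6

-1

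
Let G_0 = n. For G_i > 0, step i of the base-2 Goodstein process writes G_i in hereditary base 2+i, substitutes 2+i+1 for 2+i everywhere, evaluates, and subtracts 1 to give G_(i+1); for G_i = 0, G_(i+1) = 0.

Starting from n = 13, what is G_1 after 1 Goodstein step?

[0] 13 ≡ 2^(2 + 1) + 2^2 + 1 (base 2). Lift 3: 109. −1: 108.
[1] 108 ≡ 3^(3 + 1) + 3^3 (base 3). Lift 4: 1280. −1: 1279.

108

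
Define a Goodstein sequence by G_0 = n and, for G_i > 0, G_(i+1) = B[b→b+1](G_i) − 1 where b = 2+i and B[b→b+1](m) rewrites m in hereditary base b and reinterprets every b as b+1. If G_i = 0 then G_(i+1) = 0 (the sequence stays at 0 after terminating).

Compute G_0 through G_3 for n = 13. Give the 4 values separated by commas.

13, 108, 1279, 16092

base 2: 13 = 2^(2 + 1) + 2^2 + 1; at 3: 3^(3 + 1) + 3^3 + 1 = 109; next = 108
base 3: 108 = 3^(3 + 1) + 3^3; at 4: 4^(4 + 1) + 4^4 = 1280; next = 1279
base 4: 1279 = 4^(4 + 1) + 3·4^3 + 3·4^2 + 3·4 + 3; at 5: 5^(5 + 1) + 3·5^3 + 3·5^2 + 3·5 + 3 = 16093; next = 16092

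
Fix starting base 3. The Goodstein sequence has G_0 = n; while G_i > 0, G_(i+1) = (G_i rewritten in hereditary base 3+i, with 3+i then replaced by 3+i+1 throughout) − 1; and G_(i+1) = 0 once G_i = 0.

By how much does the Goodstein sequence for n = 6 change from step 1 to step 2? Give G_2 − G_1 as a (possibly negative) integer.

step 0: 6 = 2·3; sub 4 for 3: 2·4; = 8; G_1 = 8−1 = 7
step 1: 7 = 4 + 3; sub 5 for 4: 5 + 3; = 8; G_2 = 8−1 = 7

0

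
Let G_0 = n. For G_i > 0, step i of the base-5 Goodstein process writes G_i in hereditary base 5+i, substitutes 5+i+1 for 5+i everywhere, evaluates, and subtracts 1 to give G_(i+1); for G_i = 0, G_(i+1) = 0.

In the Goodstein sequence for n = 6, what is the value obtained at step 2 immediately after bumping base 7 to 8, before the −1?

G_0=6  [base 5] 5 + 1  →[5↦6]→  6 + 1 = 7  −1 ⇒ G_1=6
G_1=6  [base 6] 6  →[6↦7]→  7 = 7  −1 ⇒ G_2=6

6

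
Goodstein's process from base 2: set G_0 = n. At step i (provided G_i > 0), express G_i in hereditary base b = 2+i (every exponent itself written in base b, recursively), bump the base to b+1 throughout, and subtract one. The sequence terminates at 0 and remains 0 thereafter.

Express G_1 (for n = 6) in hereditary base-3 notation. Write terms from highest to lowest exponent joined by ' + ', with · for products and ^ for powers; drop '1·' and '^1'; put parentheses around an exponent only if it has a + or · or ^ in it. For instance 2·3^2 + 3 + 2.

6 —HB2→ 2^2 + 2 —bump→ 3^3 + 3 = 30 —(−1)→ 29
29 —HB3→ 3^3 + 2 —bump→ 4^4 + 2 = 258 —(−1)→ 257

3^3 + 2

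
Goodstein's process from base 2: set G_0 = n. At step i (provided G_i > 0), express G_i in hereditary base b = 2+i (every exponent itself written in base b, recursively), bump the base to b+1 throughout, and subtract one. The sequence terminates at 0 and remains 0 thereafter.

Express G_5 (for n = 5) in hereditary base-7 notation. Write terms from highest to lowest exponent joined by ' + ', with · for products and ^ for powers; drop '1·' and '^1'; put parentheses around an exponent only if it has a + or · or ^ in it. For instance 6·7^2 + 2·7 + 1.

3·7^3 + 3·7^2 + 3·7

G_0=5  [base 2] 2^2 + 1  →[2↦3]→  3^3 + 1 = 28  −1 ⇒ G_1=27
G_1=27  [base 3] 3^3  →[3↦4]→  4^4 = 256  −1 ⇒ G_2=255
G_2=255  [base 4] 3·4^3 + 3·4^2 + 3·4 + 3  →[4↦5]→  3·5^3 + 3·5^2 + 3·5 + 3 = 468  −1 ⇒ G_3=467
G_3=467  [base 5] 3·5^3 + 3·5^2 + 3·5 + 2  →[5↦6]→  3·6^3 + 3·6^2 + 3·6 + 2 = 776  −1 ⇒ G_4=775
G_4=775  [base 6] 3·6^3 + 3·6^2 + 3·6 + 1  →[6↦7]→  3·7^3 + 3·7^2 + 3·7 + 1 = 1198  −1 ⇒ G_5=1197
G_5=1197  [base 7] 3·7^3 + 3·7^2 + 3·7  →[7↦8]→  3·8^3 + 3·8^2 + 3·8 = 1752  −1 ⇒ G_6=1751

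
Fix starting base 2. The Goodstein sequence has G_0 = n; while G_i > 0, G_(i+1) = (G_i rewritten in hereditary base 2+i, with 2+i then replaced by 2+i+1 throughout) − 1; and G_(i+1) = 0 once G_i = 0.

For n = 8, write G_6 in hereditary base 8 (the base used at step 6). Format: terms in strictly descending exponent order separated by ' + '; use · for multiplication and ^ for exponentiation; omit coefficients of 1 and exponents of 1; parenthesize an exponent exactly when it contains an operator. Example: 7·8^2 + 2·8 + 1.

2·8^8 + 2·8^2 + 8 + 3

(0) 8|_2 = 2^(2 + 1) ↦ 3^(3 + 1)|_3 = 81 ⇒ 80
(1) 80|_3 = 2·3^3 + 2·3^2 + 2·3 + 2 ↦ 2·4^4 + 2·4^2 + 2·4 + 2|_4 = 554 ⇒ 553
(2) 553|_4 = 2·4^4 + 2·4^2 + 2·4 + 1 ↦ 2·5^5 + 2·5^2 + 2·5 + 1|_5 = 6311 ⇒ 6310
(3) 6310|_5 = 2·5^5 + 2·5^2 + 2·5 ↦ 2·6^6 + 2·6^2 + 2·6|_6 = 93396 ⇒ 93395
(4) 93395|_6 = 2·6^6 + 2·6^2 + 6 + 5 ↦ 2·7^7 + 2·7^2 + 7 + 5|_7 = 1647196 ⇒ 1647195
(5) 1647195|_7 = 2·7^7 + 2·7^2 + 7 + 4 ↦ 2·8^8 + 2·8^2 + 8 + 4|_8 = 33554572 ⇒ 33554571
(6) 33554571|_8 = 2·8^8 + 2·8^2 + 8 + 3 ↦ 2·9^9 + 2·9^2 + 9 + 3|_9 = 774841152 ⇒ 774841151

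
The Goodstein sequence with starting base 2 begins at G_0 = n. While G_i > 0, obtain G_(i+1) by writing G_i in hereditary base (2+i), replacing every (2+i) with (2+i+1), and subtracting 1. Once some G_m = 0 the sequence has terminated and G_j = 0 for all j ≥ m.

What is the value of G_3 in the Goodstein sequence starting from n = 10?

15625

base 2: 10 = 2^(2 + 1) + 2; at 3: 3^(3 + 1) + 3 = 84; next = 83
base 3: 83 = 3^(3 + 1) + 2; at 4: 4^(4 + 1) + 2 = 1026; next = 1025
base 4: 1025 = 4^(4 + 1) + 1; at 5: 5^(5 + 1) + 1 = 15626; next = 15625
base 5: 15625 = 5^(5 + 1); at 6: 6^(6 + 1) = 279936; next = 279935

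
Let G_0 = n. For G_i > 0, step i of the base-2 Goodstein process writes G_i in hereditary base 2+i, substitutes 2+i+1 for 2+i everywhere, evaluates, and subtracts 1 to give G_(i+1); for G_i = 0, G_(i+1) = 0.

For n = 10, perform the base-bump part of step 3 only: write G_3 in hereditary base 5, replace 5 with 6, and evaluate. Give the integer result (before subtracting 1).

10 —HB2→ 2^(2 + 1) + 2 —bump→ 3^(3 + 1) + 3 = 84 —(−1)→ 83
83 —HB3→ 3^(3 + 1) + 2 —bump→ 4^(4 + 1) + 2 = 1026 —(−1)→ 1025
1025 —HB4→ 4^(4 + 1) + 1 —bump→ 5^(5 + 1) + 1 = 15626 —(−1)→ 15625

279936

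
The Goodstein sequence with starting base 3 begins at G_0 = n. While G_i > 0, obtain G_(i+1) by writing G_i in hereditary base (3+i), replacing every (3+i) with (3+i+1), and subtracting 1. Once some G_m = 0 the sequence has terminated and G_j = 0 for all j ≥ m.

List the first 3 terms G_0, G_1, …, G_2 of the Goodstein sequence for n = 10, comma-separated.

10, 16, 24

base 3: 10 = 3^2 + 1; at 4: 4^2 + 1 = 17; next = 16
base 4: 16 = 4^2; at 5: 5^2 = 25; next = 24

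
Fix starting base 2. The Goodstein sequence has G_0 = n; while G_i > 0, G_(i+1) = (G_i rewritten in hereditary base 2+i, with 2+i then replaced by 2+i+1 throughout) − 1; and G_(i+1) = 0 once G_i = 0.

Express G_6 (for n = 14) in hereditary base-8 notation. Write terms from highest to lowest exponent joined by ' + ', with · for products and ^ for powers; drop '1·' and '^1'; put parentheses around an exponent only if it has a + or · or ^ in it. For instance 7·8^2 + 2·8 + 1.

[0] 14 ≡ 2^(2 + 1) + 2^2 + 2 (base 2). Lift 3: 111. −1: 110.
[1] 110 ≡ 3^(3 + 1) + 3^3 + 2 (base 3). Lift 4: 1282. −1: 1281.
[2] 1281 ≡ 4^(4 + 1) + 4^4 + 1 (base 4). Lift 5: 18751. −1: 18750.
[3] 18750 ≡ 5^(5 + 1) + 5^5 (base 5). Lift 6: 326592. −1: 326591.
[4] 326591 ≡ 6^(6 + 1) + 5·6^5 + 5·6^4 + 5·6^3 + 5·6^2 + 5·6 + 5 (base 6). Lift 7: 5862841. −1: 5862840.
[5] 5862840 ≡ 7^(7 + 1) + 5·7^5 + 5·7^4 + 5·7^3 + 5·7^2 + 5·7 + 4 (base 7). Lift 8: 134404972. −1: 134404971.
[6] 134404971 ≡ 8^(8 + 1) + 5·8^5 + 5·8^4 + 5·8^3 + 5·8^2 + 5·8 + 3 (base 8). Lift 9: 3487116549. −1: 3487116548.

8^(8 + 1) + 5·8^5 + 5·8^4 + 5·8^3 + 5·8^2 + 5·8 + 3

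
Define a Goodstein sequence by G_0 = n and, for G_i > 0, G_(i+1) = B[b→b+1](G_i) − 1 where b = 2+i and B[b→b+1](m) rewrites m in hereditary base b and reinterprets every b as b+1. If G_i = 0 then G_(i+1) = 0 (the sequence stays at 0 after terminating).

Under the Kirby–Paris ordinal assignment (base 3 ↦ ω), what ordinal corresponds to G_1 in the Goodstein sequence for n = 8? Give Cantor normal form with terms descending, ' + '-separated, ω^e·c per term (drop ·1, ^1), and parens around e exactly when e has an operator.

ω^ω·2 + ω^2·2 + ω·2 + 2

base 2: 8 = 2^(2 + 1); at 3: 3^(3 + 1) = 81; next = 80
base 3: 80 = 2·3^3 + 2·3^2 + 2·3 + 2; at 4: 2·4^4 + 2·4^2 + 2·4 + 2 = 554; next = 553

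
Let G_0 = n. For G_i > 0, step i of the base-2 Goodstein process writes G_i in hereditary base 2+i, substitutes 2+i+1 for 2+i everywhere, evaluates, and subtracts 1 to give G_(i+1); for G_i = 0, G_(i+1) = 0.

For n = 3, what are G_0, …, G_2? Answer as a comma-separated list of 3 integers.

3, 3, 3

G_0=3  [base 2] 2 + 1  →[2↦3]→  3 + 1 = 4  −1 ⇒ G_1=3
G_1=3  [base 3] 3  →[3↦4]→  4 = 4  −1 ⇒ G_2=3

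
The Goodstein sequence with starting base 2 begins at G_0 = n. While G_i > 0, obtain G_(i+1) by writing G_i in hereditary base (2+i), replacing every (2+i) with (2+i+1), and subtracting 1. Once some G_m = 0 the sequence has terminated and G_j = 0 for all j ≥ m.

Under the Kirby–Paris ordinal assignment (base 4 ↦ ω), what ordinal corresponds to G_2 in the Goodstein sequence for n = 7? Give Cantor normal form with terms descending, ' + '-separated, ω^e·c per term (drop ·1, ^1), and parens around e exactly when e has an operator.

ω^ω + 3

[0] 7 ≡ 2^2 + 2 + 1 (base 2). Lift 3: 31. −1: 30.
[1] 30 ≡ 3^3 + 3 (base 3). Lift 4: 260. −1: 259.
[2] 259 ≡ 4^4 + 3 (base 4). Lift 5: 3128. −1: 3127.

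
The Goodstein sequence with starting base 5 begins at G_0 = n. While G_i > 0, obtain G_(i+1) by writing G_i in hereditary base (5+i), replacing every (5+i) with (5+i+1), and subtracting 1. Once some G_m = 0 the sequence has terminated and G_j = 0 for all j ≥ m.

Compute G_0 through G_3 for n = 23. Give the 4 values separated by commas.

23, 26, 29, 32

G_0=23  [base 5] 4·5 + 3  →[5↦6]→  4·6 + 3 = 27  −1 ⇒ G_1=26
G_1=26  [base 6] 4·6 + 2  →[6↦7]→  4·7 + 2 = 30  −1 ⇒ G_2=29
G_2=29  [base 7] 4·7 + 1  →[7↦8]→  4·8 + 1 = 33  −1 ⇒ G_3=32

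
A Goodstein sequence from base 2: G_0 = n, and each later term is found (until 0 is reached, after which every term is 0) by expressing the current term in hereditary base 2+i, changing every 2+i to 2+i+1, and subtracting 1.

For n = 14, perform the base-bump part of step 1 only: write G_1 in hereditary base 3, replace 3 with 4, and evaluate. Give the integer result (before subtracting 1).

1282

[0] 14 ≡ 2^(2 + 1) + 2^2 + 2 (base 2). Lift 3: 111. −1: 110.
[1] 110 ≡ 3^(3 + 1) + 3^3 + 2 (base 3). Lift 4: 1282. −1: 1281.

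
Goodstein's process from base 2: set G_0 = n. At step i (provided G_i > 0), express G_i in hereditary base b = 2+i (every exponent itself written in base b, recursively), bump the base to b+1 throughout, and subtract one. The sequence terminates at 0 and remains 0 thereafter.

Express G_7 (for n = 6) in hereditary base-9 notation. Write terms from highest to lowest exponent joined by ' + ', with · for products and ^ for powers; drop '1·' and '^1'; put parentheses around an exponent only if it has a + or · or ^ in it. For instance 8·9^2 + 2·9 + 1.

5·9^5 + 5·9^4 + 5·9^3 + 5·9^2 + 5·9 + 2

[0] 6 ≡ 2^2 + 2 (base 2). Lift 3: 30. −1: 29.
[1] 29 ≡ 3^3 + 2 (base 3). Lift 4: 258. −1: 257.
[2] 257 ≡ 4^4 + 1 (base 4). Lift 5: 3126. −1: 3125.
[3] 3125 ≡ 5^5 (base 5). Lift 6: 46656. −1: 46655.
[4] 46655 ≡ 5·6^5 + 5·6^4 + 5·6^3 + 5·6^2 + 5·6 + 5 (base 6). Lift 7: 98040. −1: 98039.
[5] 98039 ≡ 5·7^5 + 5·7^4 + 5·7^3 + 5·7^2 + 5·7 + 4 (base 7). Lift 8: 187244. −1: 187243.
[6] 187243 ≡ 5·8^5 + 5·8^4 + 5·8^3 + 5·8^2 + 5·8 + 3 (base 8). Lift 9: 332148. −1: 332147.
[7] 332147 ≡ 5·9^5 + 5·9^4 + 5·9^3 + 5·9^2 + 5·9 + 2 (base 9). Lift 10: 555552. −1: 555551.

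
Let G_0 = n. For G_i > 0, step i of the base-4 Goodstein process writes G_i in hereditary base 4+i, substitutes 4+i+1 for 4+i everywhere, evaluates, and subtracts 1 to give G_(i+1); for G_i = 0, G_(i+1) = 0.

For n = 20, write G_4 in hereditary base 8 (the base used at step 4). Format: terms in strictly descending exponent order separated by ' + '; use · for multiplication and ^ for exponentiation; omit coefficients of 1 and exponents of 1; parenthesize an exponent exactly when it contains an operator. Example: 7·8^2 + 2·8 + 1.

step 0: 20 = 4^2 + 4; sub 5 for 4: 5^2 + 5; = 30; G_1 = 30−1 = 29
step 1: 29 = 5^2 + 4; sub 6 for 5: 6^2 + 4; = 40; G_2 = 40−1 = 39
step 2: 39 = 6^2 + 3; sub 7 for 6: 7^2 + 3; = 52; G_3 = 52−1 = 51
step 3: 51 = 7^2 + 2; sub 8 for 7: 8^2 + 2; = 66; G_4 = 66−1 = 65
step 4: 65 = 8^2 + 1; sub 9 for 8: 9^2 + 1; = 82; G_5 = 82−1 = 81

8^2 + 1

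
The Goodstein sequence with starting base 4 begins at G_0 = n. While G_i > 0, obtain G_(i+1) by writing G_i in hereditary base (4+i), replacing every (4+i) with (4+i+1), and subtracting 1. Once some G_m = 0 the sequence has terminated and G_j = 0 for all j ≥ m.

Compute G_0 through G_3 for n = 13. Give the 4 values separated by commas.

i=0: 13 = 3·4 + 1 (b=4); 4→5: 3·5 + 1 = 16; 16−1 = 15
i=1: 15 = 3·5 (b=5); 5→6: 3·6 = 18; 18−1 = 17
i=2: 17 = 2·6 + 5 (b=6); 6→7: 2·7 + 5 = 19; 19−1 = 18

13, 15, 17, 18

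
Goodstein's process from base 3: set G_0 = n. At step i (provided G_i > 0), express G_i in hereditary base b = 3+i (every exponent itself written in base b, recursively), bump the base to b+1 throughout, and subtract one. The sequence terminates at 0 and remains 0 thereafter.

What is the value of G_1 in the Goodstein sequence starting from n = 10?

16

(0) 10|_3 = 3^2 + 1 ↦ 4^2 + 1|_4 = 17 ⇒ 16
(1) 16|_4 = 4^2 ↦ 5^2|_5 = 25 ⇒ 24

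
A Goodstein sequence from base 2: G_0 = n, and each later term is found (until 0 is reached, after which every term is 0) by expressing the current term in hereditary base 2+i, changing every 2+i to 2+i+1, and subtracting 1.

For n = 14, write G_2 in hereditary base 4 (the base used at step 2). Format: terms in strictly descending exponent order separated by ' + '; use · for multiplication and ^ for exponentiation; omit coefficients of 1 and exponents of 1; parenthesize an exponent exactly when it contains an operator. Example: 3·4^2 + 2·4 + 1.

4^(4 + 1) + 4^4 + 1

G_0=14  [base 2] 2^(2 + 1) + 2^2 + 2  →[2↦3]→  3^(3 + 1) + 3^3 + 3 = 111  −1 ⇒ G_1=110
G_1=110  [base 3] 3^(3 + 1) + 3^3 + 2  →[3↦4]→  4^(4 + 1) + 4^4 + 2 = 1282  −1 ⇒ G_2=1281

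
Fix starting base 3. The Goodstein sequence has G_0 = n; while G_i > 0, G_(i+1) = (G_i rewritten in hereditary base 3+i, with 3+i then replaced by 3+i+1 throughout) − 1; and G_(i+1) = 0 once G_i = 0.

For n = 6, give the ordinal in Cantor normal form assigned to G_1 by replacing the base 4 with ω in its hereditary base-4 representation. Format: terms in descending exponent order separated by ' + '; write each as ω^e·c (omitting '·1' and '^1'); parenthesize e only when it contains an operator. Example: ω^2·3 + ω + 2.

[0] 6 ≡ 2·3 (base 3). Lift 4: 8. −1: 7.
[1] 7 ≡ 4 + 3 (base 4). Lift 5: 8. −1: 7.

ω + 3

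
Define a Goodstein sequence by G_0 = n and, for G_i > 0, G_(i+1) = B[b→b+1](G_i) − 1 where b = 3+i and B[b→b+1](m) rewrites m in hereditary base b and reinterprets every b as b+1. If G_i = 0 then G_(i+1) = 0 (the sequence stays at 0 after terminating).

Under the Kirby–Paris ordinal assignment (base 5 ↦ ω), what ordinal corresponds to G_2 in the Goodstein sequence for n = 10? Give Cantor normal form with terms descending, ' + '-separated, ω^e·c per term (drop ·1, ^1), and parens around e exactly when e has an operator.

ω·4 + 4

base 3: 10 = 3^2 + 1; at 4: 4^2 + 1 = 17; next = 16
base 4: 16 = 4^2; at 5: 5^2 = 25; next = 24
base 5: 24 = 4·5 + 4; at 6: 4·6 + 4 = 28; next = 27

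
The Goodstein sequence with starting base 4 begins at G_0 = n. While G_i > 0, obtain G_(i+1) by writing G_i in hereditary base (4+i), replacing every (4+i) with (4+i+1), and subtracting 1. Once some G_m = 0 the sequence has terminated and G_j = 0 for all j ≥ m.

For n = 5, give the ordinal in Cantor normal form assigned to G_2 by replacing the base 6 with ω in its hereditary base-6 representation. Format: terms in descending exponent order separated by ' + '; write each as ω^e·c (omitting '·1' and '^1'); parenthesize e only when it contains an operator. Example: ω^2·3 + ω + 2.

5

step 0: 5 = 4 + 1; sub 5 for 4: 5 + 1; = 6; G_1 = 6−1 = 5
step 1: 5 = 5; sub 6 for 5: 6; = 6; G_2 = 6−1 = 5
step 2: 5 = 5; sub 7 for 6: 5; = 5; G_3 = 5−1 = 4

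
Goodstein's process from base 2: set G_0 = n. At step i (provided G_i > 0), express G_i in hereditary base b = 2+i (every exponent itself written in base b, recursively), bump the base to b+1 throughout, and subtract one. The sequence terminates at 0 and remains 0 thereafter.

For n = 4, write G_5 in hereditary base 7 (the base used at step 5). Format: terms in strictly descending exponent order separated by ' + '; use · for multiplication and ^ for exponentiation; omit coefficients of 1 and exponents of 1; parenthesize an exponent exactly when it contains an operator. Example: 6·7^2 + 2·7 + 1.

base 2: 4 = 2^2; at 3: 3^3 = 27; next = 26
base 3: 26 = 2·3^2 + 2·3 + 2; at 4: 2·4^2 + 2·4 + 2 = 42; next = 41
base 4: 41 = 2·4^2 + 2·4 + 1; at 5: 2·5^2 + 2·5 + 1 = 61; next = 60
base 5: 60 = 2·5^2 + 2·5; at 6: 2·6^2 + 2·6 = 84; next = 83
base 6: 83 = 2·6^2 + 6 + 5; at 7: 2·7^2 + 7 + 5 = 110; next = 109
base 7: 109 = 2·7^2 + 7 + 4; at 8: 2·8^2 + 8 + 4 = 140; next = 139

2·7^2 + 7 + 4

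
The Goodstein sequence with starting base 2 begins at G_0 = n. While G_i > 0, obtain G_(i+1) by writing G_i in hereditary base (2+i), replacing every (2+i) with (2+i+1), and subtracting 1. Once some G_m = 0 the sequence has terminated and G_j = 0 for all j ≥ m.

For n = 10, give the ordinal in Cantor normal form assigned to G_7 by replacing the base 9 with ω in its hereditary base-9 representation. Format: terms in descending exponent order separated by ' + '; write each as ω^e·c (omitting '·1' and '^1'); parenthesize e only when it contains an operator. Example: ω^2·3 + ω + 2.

ω^ω·5 + ω^5·5 + ω^4·5 + ω^3·5 + ω^2·5 + ω·5 + 2

G_0=10  [base 2] 2^(2 + 1) + 2  →[2↦3]→  3^(3 + 1) + 3 = 84  −1 ⇒ G_1=83
G_1=83  [base 3] 3^(3 + 1) + 2  →[3↦4]→  4^(4 + 1) + 2 = 1026  −1 ⇒ G_2=1025
G_2=1025  [base 4] 4^(4 + 1) + 1  →[4↦5]→  5^(5 + 1) + 1 = 15626  −1 ⇒ G_3=15625
G_3=15625  [base 5] 5^(5 + 1)  →[5↦6]→  6^(6 + 1) = 279936  −1 ⇒ G_4=279935
G_4=279935  [base 6] 5·6^6 + 5·6^5 + 5·6^4 + 5·6^3 + 5·6^2 + 5·6 + 5  →[6↦7]→  5·7^7 + 5·7^5 + 5·7^4 + 5·7^3 + 5·7^2 + 5·7 + 5 = 4215755  −1 ⇒ G_5=4215754
G_5=4215754  [base 7] 5·7^7 + 5·7^5 + 5·7^4 + 5·7^3 + 5·7^2 + 5·7 + 4  →[7↦8]→  5·8^8 + 5·8^5 + 5·8^4 + 5·8^3 + 5·8^2 + 5·8 + 4 = 84073324  −1 ⇒ G_6=84073323
G_6=84073323  [base 8] 5·8^8 + 5·8^5 + 5·8^4 + 5·8^3 + 5·8^2 + 5·8 + 3  →[8↦9]→  5·9^9 + 5·9^5 + 5·9^4 + 5·9^3 + 5·9^2 + 5·9 + 3 = 1937434593  −1 ⇒ G_7=1937434592
G_7=1937434592  [base 9] 5·9^9 + 5·9^5 + 5·9^4 + 5·9^3 + 5·9^2 + 5·9 + 2  →[9↦10]→  5·10^10 + 5·10^5 + 5·10^4 + 5·10^3 + 5·10^2 + 5·10 + 2 = 50000555552  −1 ⇒ G_8=50000555551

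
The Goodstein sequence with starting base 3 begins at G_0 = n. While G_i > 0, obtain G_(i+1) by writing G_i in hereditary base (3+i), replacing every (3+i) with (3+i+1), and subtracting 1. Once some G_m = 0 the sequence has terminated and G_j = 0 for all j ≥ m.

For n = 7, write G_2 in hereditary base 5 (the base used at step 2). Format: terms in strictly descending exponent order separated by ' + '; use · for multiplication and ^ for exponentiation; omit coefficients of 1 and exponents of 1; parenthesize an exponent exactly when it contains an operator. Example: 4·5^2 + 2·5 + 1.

5 + 4

7 —HB3→ 2·3 + 1 —bump→ 2·4 + 1 = 9 —(−1)→ 8
8 —HB4→ 2·4 —bump→ 2·5 = 10 —(−1)→ 9
9 —HB5→ 5 + 4 —bump→ 6 + 4 = 10 —(−1)→ 9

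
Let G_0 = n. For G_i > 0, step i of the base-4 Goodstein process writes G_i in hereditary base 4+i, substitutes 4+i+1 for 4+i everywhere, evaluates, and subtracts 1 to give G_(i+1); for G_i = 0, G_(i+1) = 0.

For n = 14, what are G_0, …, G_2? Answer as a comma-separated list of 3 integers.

14, 16, 18

(0) 14|_4 = 3·4 + 2 ↦ 3·5 + 2|_5 = 17 ⇒ 16
(1) 16|_5 = 3·5 + 1 ↦ 3·6 + 1|_6 = 19 ⇒ 18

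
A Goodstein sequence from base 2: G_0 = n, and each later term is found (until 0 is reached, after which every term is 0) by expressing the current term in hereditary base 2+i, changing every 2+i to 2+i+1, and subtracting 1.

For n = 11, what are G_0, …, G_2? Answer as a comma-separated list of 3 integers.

[0] 11 ≡ 2^(2 + 1) + 2 + 1 (base 2). Lift 3: 85. −1: 84.
[1] 84 ≡ 3^(3 + 1) + 3 (base 3). Lift 4: 1028. −1: 1027.

11, 84, 1027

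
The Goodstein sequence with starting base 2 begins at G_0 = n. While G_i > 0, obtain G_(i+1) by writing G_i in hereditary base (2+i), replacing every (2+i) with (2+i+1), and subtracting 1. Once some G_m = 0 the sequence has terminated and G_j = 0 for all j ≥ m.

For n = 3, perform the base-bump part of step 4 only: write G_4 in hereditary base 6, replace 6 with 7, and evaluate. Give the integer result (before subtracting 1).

1

G_0 = 3. HB_2(3) = 2 + 1. Bump = 4. G_1 = 3.
G_1 = 3. HB_3(3) = 3. Bump = 4. G_2 = 3.
G_2 = 3. HB_4(3) = 3. Bump = 3. G_3 = 2.
G_3 = 2. HB_5(2) = 2. Bump = 2. G_4 = 1.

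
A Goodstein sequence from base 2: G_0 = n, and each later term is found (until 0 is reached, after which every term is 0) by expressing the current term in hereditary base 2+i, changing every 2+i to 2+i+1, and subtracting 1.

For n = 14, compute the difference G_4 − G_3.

307841

G_0=14  [base 2] 2^(2 + 1) + 2^2 + 2  →[2↦3]→  3^(3 + 1) + 3^3 + 3 = 111  −1 ⇒ G_1=110
G_1=110  [base 3] 3^(3 + 1) + 3^3 + 2  →[3↦4]→  4^(4 + 1) + 4^4 + 2 = 1282  −1 ⇒ G_2=1281
G_2=1281  [base 4] 4^(4 + 1) + 4^4 + 1  →[4↦5]→  5^(5 + 1) + 5^5 + 1 = 18751  −1 ⇒ G_3=18750
G_3=18750  [base 5] 5^(5 + 1) + 5^5  →[5↦6]→  6^(6 + 1) + 6^6 = 326592  −1 ⇒ G_4=326591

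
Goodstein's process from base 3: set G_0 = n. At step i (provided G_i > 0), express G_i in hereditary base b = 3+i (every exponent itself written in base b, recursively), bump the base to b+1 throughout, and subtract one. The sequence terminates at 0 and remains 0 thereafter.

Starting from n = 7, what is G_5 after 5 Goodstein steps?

(0) 7|_3 = 2·3 + 1 ↦ 2·4 + 1|_4 = 9 ⇒ 8
(1) 8|_4 = 2·4 ↦ 2·5|_5 = 10 ⇒ 9
(2) 9|_5 = 5 + 4 ↦ 6 + 4|_6 = 10 ⇒ 9
(3) 9|_6 = 6 + 3 ↦ 7 + 3|_7 = 10 ⇒ 9
(4) 9|_7 = 7 + 2 ↦ 8 + 2|_8 = 10 ⇒ 9

9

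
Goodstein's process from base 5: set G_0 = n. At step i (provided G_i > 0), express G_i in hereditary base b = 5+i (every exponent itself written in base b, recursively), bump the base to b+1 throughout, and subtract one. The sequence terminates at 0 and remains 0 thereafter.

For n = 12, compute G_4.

[0] 12 ≡ 2·5 + 2 (base 5). Lift 6: 14. −1: 13.
[1] 13 ≡ 2·6 + 1 (base 6). Lift 7: 15. −1: 14.
[2] 14 ≡ 2·7 (base 7). Lift 8: 16. −1: 15.
[3] 15 ≡ 8 + 7 (base 8). Lift 9: 16. −1: 15.

15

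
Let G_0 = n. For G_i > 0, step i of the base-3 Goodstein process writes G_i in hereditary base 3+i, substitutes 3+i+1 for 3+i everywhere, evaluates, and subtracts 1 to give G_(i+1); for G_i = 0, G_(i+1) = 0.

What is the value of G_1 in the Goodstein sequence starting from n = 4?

4

step 0: 4 = 3 + 1; sub 4 for 3: 4 + 1; = 5; G_1 = 5−1 = 4
step 1: 4 = 4; sub 5 for 4: 5; = 5; G_2 = 5−1 = 4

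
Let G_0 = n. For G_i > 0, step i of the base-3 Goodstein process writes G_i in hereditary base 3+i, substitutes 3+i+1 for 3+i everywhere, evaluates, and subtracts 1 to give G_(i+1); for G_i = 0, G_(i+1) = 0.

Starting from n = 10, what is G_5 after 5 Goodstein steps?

base 3: 10 = 3^2 + 1; at 4: 4^2 + 1 = 17; next = 16
base 4: 16 = 4^2; at 5: 5^2 = 25; next = 24
base 5: 24 = 4·5 + 4; at 6: 4·6 + 4 = 28; next = 27
base 6: 27 = 4·6 + 3; at 7: 4·7 + 3 = 31; next = 30
base 7: 30 = 4·7 + 2; at 8: 4·8 + 2 = 34; next = 33
base 8: 33 = 4·8 + 1; at 9: 4·9 + 1 = 37; next = 36

33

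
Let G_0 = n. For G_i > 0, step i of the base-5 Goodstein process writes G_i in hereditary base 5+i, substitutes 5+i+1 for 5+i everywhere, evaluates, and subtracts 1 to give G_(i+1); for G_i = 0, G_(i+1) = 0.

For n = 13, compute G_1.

14

G_0 = 13. HB_5(13) = 2·5 + 3. Bump = 15. G_1 = 14.
G_1 = 14. HB_6(14) = 2·6 + 2. Bump = 16. G_2 = 15.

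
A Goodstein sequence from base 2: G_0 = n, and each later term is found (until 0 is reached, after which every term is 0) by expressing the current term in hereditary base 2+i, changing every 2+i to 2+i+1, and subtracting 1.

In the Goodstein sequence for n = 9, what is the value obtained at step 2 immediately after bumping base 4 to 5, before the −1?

step 0: 9 = 2^(2 + 1) + 1; sub 3 for 2: 3^(3 + 1) + 1; = 82; G_1 = 82−1 = 81
step 1: 81 = 3^(3 + 1); sub 4 for 3: 4^(4 + 1); = 1024; G_2 = 1024−1 = 1023
step 2: 1023 = 3·4^4 + 3·4^3 + 3·4^2 + 3·4 + 3; sub 5 for 4: 3·5^5 + 3·5^3 + 3·5^2 + 3·5 + 3; = 9843; G_3 = 9843−1 = 9842

9843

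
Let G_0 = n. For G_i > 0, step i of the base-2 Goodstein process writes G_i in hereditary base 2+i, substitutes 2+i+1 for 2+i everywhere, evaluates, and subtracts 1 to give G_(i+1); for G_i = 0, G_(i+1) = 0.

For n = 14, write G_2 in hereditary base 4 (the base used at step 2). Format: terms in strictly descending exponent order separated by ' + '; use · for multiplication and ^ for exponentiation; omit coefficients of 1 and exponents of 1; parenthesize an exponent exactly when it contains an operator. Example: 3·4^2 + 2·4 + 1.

4^(4 + 1) + 4^4 + 1

G_0 = 14. HB_2(14) = 2^(2 + 1) + 2^2 + 2. Bump = 111. G_1 = 110.
G_1 = 110. HB_3(110) = 3^(3 + 1) + 3^3 + 2. Bump = 1282. G_2 = 1281.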